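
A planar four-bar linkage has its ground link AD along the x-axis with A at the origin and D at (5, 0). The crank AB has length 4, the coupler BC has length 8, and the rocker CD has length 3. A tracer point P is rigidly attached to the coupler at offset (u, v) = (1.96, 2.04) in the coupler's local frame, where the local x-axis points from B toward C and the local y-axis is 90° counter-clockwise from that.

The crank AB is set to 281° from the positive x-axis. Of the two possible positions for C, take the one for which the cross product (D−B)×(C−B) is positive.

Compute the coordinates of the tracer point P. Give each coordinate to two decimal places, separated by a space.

-0.02 -1.21

A=(0,0), D=(5.00,0)
B = A + 4.00·(cos281°, sin281°) = (0.7632, -3.9265)
|BD| = 5.7765
circle(B,8.00) ∩ circle(D,3.00): a=7.6489, h=2.3439
  candidates: C₊=(4.7801,2.9919) cross=13.540; C₋=(7.9666,-0.4464) cross=-13.540
  mode + wants cross > 0 → take C=(4.7801,2.9919) (cross=13.540)
ex = (C−B)/|BC| = (0.5021,0.8648); ey = (-0.8648,0.5021)
P = B + 1.96·ex + 2.04·ey = (-0.0168,-1.2072)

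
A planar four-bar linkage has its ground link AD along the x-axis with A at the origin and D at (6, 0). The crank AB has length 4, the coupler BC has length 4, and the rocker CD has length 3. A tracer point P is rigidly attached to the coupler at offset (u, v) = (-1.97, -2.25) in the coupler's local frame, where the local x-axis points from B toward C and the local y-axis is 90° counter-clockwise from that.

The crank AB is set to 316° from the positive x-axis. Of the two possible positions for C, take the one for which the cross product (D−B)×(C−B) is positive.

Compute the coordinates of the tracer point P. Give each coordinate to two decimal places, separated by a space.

A=(0,0), D=(6.00,0)
B = A + 4.00·(cos316°, sin316°) = (2.8774, -2.7786)
|BD| = 4.1799
circle(B,4.00) ∩ circle(D,3.00): a=2.9273, h=2.7260
  candidates: C₊=(3.2521,1.2038) cross=11.394; C₋=(6.8763,-2.8692) cross=-11.394
  mode + wants cross > 0 → take C=(3.2521,1.2038) (cross=11.394)
ex = (C−B)/|BC| = (0.0937,0.9956); ey = (-0.9956,0.0937)
P = B + -1.97·ex + -2.25·ey = (4.9329,-4.9508)

4.93 -4.95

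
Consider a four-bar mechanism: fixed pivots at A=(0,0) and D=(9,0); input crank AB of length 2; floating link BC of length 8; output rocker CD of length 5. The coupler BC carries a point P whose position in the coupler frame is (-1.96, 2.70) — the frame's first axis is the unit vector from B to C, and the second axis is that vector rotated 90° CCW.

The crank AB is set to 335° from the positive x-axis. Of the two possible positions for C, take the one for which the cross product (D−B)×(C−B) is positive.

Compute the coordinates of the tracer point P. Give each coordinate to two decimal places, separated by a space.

-1.48 -0.30

A=(0,0), D=(9.00,0)
B = A + 2.00·(cos335°, sin335°) = (1.8126, -0.8452)
|BD| = 7.2369
circle(B,8.00) ∩ circle(D,5.00): a=6.3130, h=4.9139
  candidates: C₊=(7.5085,4.7724) cross=35.561; C₋=(8.6563,-4.9882) cross=-35.561
  mode + wants cross > 0 → take C=(7.5085,4.7724) (cross=35.561)
ex = (C−B)/|BC| = (0.7120,0.7022); ey = (-0.7022,0.7120)
P = B + -1.96·ex + 2.70·ey = (-1.4788,-0.2992)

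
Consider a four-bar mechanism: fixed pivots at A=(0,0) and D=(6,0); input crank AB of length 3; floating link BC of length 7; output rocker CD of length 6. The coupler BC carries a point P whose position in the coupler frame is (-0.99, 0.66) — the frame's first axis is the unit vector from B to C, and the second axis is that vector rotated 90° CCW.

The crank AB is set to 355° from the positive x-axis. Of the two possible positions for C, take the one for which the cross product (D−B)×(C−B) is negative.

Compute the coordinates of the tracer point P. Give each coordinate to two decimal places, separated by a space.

A=(0,0), D=(6.00,0)
B = A + 3.00·(cos355°, sin355°) = (2.9886, -0.2615)
|BD| = 3.0227
circle(B,7.00) ∩ circle(D,6.00): a=3.6617, h=5.9659
  candidates: C₊=(6.1205,5.9988) cross=18.033; C₋=(7.1526,-5.8882) cross=-18.033
  mode - wants cross < 0 → take C=(7.1526,-5.8882) (cross=-18.033)
ex = (C−B)/|BC| = (0.5949,-0.8038); ey = (0.8038,0.5949)
P = B + -0.99·ex + 0.66·ey = (2.9302,0.9269)

2.93 0.93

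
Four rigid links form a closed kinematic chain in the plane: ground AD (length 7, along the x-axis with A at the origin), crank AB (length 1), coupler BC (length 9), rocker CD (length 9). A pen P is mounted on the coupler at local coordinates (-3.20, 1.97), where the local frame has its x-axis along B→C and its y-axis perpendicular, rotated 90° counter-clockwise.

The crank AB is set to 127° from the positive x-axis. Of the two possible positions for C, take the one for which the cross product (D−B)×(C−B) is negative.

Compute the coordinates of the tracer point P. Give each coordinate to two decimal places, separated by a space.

0.21 4.47

A=(0,0), D=(7.00,0)
B = A + 1.00·(cos127°, sin127°) = (-0.6018, 0.7986)
|BD| = 7.6437
circle(B,9.00) ∩ circle(D,9.00): a=3.8218, h=8.1482
  candidates: C₊=(4.0504,8.5029) cross=62.282; C₋=(2.3477,-7.7043) cross=-62.282
  mode - wants cross < 0 → take C=(2.3477,-7.7043) (cross=-62.282)
ex = (C−B)/|BC| = (0.3277,-0.9448); ey = (0.9448,0.3277)
P = B + -3.20·ex + 1.97·ey = (0.2107,4.4675)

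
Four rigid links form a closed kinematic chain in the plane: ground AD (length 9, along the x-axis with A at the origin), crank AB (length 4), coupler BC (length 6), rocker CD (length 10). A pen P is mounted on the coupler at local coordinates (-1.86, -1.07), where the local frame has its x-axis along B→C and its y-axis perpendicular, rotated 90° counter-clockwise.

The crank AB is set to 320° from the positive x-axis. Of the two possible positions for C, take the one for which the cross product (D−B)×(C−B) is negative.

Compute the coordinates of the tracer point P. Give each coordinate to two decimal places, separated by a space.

A=(0,0), D=(9.00,0)
B = A + 4.00·(cos320°, sin320°) = (3.0642, -2.5712)
|BD| = 6.4688
circle(B,6.00) ∩ circle(D,10.00): a=-1.7125, h=5.7504
  candidates: C₊=(-0.7929,2.0249) cross=37.198; C₋=(3.7784,-8.5285) cross=-37.198
  mode - wants cross < 0 → take C=(3.7784,-8.5285) (cross=-37.198)
ex = (C−B)/|BC| = (0.1190,-0.9929); ey = (0.9929,0.1190)
P = B + -1.86·ex + -1.07·ey = (1.7804,-0.8517)

1.78 -0.85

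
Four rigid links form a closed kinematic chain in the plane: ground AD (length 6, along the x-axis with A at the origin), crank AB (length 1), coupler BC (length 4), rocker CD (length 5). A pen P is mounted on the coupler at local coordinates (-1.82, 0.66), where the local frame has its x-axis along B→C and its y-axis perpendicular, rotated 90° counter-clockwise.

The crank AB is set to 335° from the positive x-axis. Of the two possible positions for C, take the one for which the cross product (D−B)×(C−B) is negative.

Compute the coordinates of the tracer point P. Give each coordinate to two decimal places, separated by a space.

A=(0,0), D=(6.00,0)
B = A + 1.00·(cos335°, sin335°) = (0.9063, -0.4226)
|BD| = 5.1112
circle(B,4.00) ∩ circle(D,5.00): a=1.6752, h=3.6323
  candidates: C₊=(2.2754,3.3358) cross=18.566; C₋=(2.8761,-3.9040) cross=-18.566
  mode - wants cross < 0 → take C=(2.8761,-3.9040) (cross=-18.566)
ex = (C−B)/|BC| = (0.4924,-0.8703); ey = (0.8703,0.4924)
P = B + -1.82·ex + 0.66·ey = (0.5845,1.4864)

0.58 1.49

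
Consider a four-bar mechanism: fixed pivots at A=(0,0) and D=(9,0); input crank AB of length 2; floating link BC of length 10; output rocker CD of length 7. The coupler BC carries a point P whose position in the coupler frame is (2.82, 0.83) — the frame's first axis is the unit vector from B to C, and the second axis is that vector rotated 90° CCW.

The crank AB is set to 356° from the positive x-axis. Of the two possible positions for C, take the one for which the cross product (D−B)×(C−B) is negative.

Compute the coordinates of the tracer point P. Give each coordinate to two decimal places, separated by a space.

A=(0,0), D=(9.00,0)
B = A + 2.00·(cos356°, sin356°) = (1.9951, -0.1395)
|BD| = 7.0063
circle(B,10.00) ∩ circle(D,7.00): a=7.1427, h=6.9987
  candidates: C₊=(8.9971,7.0000) cross=49.035; C₋=(9.2758,-6.9946) cross=-49.035
  mode - wants cross < 0 → take C=(9.2758,-6.9946) (cross=-49.035)
ex = (C−B)/|BC| = (0.7281,-0.6855); ey = (0.6855,0.7281)
P = B + 2.82·ex + 0.83·ey = (4.6172,-1.4683)

4.62 -1.47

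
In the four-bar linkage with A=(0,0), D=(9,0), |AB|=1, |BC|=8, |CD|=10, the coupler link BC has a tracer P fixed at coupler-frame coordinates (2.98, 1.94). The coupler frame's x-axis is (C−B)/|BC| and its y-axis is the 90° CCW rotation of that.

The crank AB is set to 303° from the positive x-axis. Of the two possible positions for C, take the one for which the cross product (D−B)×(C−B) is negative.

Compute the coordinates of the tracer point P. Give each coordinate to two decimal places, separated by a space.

3.43 -2.92

A=(0,0), D=(9.00,0)
B = A + 1.00·(cos303°, sin303°) = (0.5446, -0.8387)
|BD| = 8.4969
circle(B,8.00) ∩ circle(D,10.00): a=2.1300, h=7.7112
  candidates: C₊=(1.9031,7.0451) cross=65.521; C₋=(3.4254,-8.3020) cross=-65.521
  mode - wants cross < 0 → take C=(3.4254,-8.3020) (cross=-65.521)
ex = (C−B)/|BC| = (0.3601,-0.9329); ey = (0.9329,0.3601)
P = B + 2.98·ex + 1.94·ey = (3.4276,-2.9202)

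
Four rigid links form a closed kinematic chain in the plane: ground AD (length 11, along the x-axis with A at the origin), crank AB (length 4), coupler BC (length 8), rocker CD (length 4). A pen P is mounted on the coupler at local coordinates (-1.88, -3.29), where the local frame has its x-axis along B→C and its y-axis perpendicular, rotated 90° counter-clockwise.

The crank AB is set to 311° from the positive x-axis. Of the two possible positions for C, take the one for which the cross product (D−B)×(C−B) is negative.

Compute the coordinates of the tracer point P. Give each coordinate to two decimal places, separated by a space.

A=(0,0), D=(11.00,0)
B = A + 4.00·(cos311°, sin311°) = (2.6242, -3.0188)
|BD| = 8.9032
circle(B,8.00) ∩ circle(D,4.00): a=7.1473, h=3.5940
  candidates: C₊=(8.1295,2.7857) cross=31.998; C₋=(10.5667,-3.9765) cross=-31.998
  mode - wants cross < 0 → take C=(10.5667,-3.9765) (cross=-31.998)
ex = (C−B)/|BC| = (0.9928,-0.1197); ey = (0.1197,0.9928)
P = B + -1.88·ex + -3.29·ey = (0.3639,-6.0601)

0.36 -6.06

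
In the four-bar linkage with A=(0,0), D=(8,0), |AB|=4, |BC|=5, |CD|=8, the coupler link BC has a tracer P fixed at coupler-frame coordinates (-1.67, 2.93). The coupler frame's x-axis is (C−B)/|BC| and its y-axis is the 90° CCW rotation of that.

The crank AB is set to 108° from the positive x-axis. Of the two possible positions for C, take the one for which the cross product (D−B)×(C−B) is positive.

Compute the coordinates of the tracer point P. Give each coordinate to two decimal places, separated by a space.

A=(0,0), D=(8.00,0)
B = A + 4.00·(cos108°, sin108°) = (-1.2361, 3.8042)
|BD| = 9.9888
circle(B,5.00) ∩ circle(D,8.00): a=3.0422, h=3.9680
  candidates: C₊=(3.0881,6.3145) cross=39.635; C₋=(0.0657,-1.0233) cross=-39.635
  mode + wants cross > 0 → take C=(3.0881,6.3145) (cross=39.635)
ex = (C−B)/|BC| = (0.8648,0.5021); ey = (-0.5021,0.8648)
P = B + -1.67·ex + 2.93·ey = (-4.1514,5.4997)

-4.15 5.50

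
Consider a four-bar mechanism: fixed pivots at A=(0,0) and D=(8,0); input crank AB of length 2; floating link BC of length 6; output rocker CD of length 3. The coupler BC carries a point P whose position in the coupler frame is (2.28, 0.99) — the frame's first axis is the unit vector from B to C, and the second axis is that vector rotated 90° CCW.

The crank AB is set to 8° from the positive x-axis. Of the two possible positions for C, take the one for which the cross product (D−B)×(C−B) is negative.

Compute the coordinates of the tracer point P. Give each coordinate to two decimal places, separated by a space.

A=(0,0), D=(8.00,0)
B = A + 2.00·(cos8°, sin8°) = (1.9805, 0.2783)
|BD| = 6.0259
circle(B,6.00) ∩ circle(D,3.00): a=5.2533, h=2.8988
  candidates: C₊=(7.3621,2.9314) cross=17.468; C₋=(7.0943,-2.8600) cross=-17.468
  mode - wants cross < 0 → take C=(7.0943,-2.8600) (cross=-17.468)
ex = (C−B)/|BC| = (0.8523,-0.5231); ey = (0.5231,0.8523)
P = B + 2.28·ex + 0.99·ey = (4.4416,-0.0705)

4.44 -0.07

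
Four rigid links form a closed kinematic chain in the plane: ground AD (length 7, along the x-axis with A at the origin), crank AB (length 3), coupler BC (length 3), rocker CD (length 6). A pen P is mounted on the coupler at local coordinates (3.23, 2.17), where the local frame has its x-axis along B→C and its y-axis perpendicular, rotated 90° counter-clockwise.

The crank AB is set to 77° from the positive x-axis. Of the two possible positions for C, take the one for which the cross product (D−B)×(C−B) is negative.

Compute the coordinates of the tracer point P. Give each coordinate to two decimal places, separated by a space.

A=(0,0), D=(7.00,0)
B = A + 3.00·(cos77°, sin77°) = (0.6749, 2.9231)
|BD| = 6.9679
circle(B,3.00) ∩ circle(D,6.00): a=1.5465, h=2.5707
  candidates: C₊=(3.1571,4.6078) cross=17.912; C₋=(1.0003,-0.0592) cross=-17.912
  mode - wants cross < 0 → take C=(1.0003,-0.0592) (cross=-17.912)
ex = (C−B)/|BC| = (0.1085,-0.9941); ey = (0.9941,0.1085)
P = B + 3.23·ex + 2.17·ey = (3.1824,-0.0524)

3.18 -0.05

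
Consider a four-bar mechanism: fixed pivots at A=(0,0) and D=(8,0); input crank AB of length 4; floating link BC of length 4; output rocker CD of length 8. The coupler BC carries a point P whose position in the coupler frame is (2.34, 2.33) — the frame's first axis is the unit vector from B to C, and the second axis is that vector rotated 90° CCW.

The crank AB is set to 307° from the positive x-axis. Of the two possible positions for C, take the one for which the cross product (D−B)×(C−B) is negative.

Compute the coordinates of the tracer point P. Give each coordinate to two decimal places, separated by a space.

5.45 -4.47

A=(0,0), D=(8.00,0)
B = A + 4.00·(cos307°, sin307°) = (2.4073, -3.1945)
|BD| = 6.4408
circle(B,4.00) ∩ circle(D,8.00): a=-0.5059, h=3.9679
  candidates: C₊=(-0.0000,0.0000) cross=25.556; C₋=(3.9360,-6.8909) cross=-25.556
  mode - wants cross < 0 → take C=(3.9360,-6.8909) (cross=-25.556)
ex = (C−B)/|BC| = (0.3822,-0.9241); ey = (0.9241,0.3822)
P = B + 2.34·ex + 2.33·ey = (5.4547,-4.4664)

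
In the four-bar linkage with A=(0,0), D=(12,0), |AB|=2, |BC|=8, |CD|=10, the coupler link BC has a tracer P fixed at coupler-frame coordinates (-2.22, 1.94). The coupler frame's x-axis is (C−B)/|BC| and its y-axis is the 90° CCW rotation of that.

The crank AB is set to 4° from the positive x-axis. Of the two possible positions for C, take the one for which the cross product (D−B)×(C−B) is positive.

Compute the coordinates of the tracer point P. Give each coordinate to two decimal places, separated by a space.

-0.69 -1.08

A=(0,0), D=(12.00,0)
B = A + 2.00·(cos4°, sin4°) = (1.9951, 0.1395)
|BD| = 10.0058
circle(B,8.00) ∩ circle(D,10.00): a=3.2040, h=7.3304
  candidates: C₊=(5.3010,7.4245) cross=73.347; C₋=(5.0966,-7.2348) cross=-73.347
  mode + wants cross > 0 → take C=(5.3010,7.4245) (cross=73.347)
ex = (C−B)/|BC| = (0.4132,0.9106); ey = (-0.9106,0.4132)
P = B + -2.22·ex + 1.94·ey = (-0.6889,-1.0804)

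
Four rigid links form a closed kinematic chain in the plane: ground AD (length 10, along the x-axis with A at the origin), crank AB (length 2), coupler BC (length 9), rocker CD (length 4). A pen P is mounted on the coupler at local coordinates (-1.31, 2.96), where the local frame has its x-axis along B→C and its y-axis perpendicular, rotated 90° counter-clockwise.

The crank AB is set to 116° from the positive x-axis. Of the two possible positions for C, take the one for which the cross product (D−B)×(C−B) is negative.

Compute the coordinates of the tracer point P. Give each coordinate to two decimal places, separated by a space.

-0.57 5.02

A=(0,0), D=(10.00,0)
B = A + 2.00·(cos116°, sin116°) = (-0.8767, 1.7976)
|BD| = 11.0243
circle(B,9.00) ∩ circle(D,4.00): a=8.4602, h=3.0701
  candidates: C₊=(7.9708,3.4471) cross=33.845; C₋=(6.9696,-2.6109) cross=-33.845
  mode - wants cross < 0 → take C=(6.9696,-2.6109) (cross=-33.845)
ex = (C−B)/|BC| = (0.8718,-0.4898); ey = (0.4898,0.8718)
P = B + -1.31·ex + 2.96·ey = (-0.5689,5.0198)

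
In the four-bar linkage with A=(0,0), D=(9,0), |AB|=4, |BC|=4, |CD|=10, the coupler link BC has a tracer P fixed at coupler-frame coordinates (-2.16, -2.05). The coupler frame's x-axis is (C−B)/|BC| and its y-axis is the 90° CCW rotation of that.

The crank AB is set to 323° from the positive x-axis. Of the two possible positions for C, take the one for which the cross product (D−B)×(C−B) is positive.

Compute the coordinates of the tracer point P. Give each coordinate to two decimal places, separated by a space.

5.53 -0.56

A=(0,0), D=(9.00,0)
B = A + 4.00·(cos323°, sin323°) = (3.1945, -2.4073)
|BD| = 6.2848
circle(B,4.00) ∩ circle(D,10.00): a=-3.5404, h=1.8615
  candidates: C₊=(-0.7889,-2.0438) cross=11.699; C₋=(0.6371,-5.4829) cross=-11.699
  mode + wants cross > 0 → take C=(-0.7889,-2.0438) (cross=11.699)
ex = (C−B)/|BC| = (-0.9959,0.0909); ey = (-0.0909,-0.9959)
P = B + -2.16·ex + -2.05·ey = (5.5319,-0.5620)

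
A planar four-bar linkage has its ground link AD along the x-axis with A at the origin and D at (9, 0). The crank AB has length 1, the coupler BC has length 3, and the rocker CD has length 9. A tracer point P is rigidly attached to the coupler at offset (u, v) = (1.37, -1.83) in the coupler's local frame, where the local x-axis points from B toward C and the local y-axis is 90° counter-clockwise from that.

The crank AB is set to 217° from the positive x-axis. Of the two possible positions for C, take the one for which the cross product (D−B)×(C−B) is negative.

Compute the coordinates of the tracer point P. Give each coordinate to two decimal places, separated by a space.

-1.77 -2.67

A=(0,0), D=(9.00,0)
B = A + 1.00·(cos217°, sin217°) = (-0.7986, -0.6018)
|BD| = 9.8171
circle(B,3.00) ∩ circle(D,9.00): a=1.2415, h=2.7311
  candidates: C₊=(0.2731,2.2002) cross=26.811; C₋=(0.6079,-3.2516) cross=-26.811
  mode - wants cross < 0 → take C=(0.6079,-3.2516) (cross=-26.811)
ex = (C−B)/|BC| = (0.4689,-0.8833); ey = (0.8833,0.4689)
P = B + 1.37·ex + -1.83·ey = (-1.7727,-2.6699)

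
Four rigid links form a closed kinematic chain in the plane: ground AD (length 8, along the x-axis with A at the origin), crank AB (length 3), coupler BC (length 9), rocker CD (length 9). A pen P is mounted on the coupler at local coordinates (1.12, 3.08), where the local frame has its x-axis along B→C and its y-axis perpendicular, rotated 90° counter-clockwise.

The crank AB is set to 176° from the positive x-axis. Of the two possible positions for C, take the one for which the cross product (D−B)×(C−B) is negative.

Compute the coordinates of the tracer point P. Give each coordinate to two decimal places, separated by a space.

0.15 1.14

A=(0,0), D=(8.00,0)
B = A + 3.00·(cos176°, sin176°) = (-2.9927, 0.2093)
|BD| = 10.9947
circle(B,9.00) ∩ circle(D,9.00): a=5.4973, h=7.1260
  candidates: C₊=(2.6393,7.2293) cross=78.348; C₋=(2.3680,-7.0200) cross=-78.348
  mode - wants cross < 0 → take C=(2.3680,-7.0200) (cross=-78.348)
ex = (C−B)/|BC| = (0.5956,-0.8033); ey = (0.8033,0.5956)
P = B + 1.12·ex + 3.08·ey = (0.1484,1.1442)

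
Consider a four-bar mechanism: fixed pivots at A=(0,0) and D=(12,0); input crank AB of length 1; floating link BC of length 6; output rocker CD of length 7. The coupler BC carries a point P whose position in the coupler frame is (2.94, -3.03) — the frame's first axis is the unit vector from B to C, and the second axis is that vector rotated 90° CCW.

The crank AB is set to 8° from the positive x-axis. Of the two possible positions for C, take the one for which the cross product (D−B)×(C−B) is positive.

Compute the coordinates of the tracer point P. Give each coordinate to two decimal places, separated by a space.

5.13 -0.71

A=(0,0), D=(12.00,0)
B = A + 1.00·(cos8°, sin8°) = (0.9903, 0.1392)
|BD| = 11.0106
circle(B,6.00) ∩ circle(D,7.00): a=4.9150, h=3.4414
  candidates: C₊=(5.9483,3.5182) cross=37.892; C₋=(5.8613,-3.3641) cross=-37.892
  mode + wants cross > 0 → take C=(5.9483,3.5182) (cross=37.892)
ex = (C−B)/|BC| = (0.8263,0.5632); ey = (-0.5632,0.8263)
P = B + 2.94·ex + -3.03·ey = (5.1261,-0.7090)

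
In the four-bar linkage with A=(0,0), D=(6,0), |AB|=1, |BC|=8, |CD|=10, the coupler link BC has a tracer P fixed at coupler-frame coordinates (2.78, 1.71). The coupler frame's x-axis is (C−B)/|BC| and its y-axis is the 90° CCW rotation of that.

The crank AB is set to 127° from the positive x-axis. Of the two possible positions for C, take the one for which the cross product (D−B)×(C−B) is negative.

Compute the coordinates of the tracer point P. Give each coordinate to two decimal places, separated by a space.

A=(0,0), D=(6.00,0)
B = A + 1.00·(cos127°, sin127°) = (-0.6018, 0.7986)
|BD| = 6.6499
circle(B,8.00) ∩ circle(D,10.00): a=0.6182, h=7.9761
  candidates: C₊=(0.9698,8.6427) cross=53.040; C₋=(-0.9460,-7.1940) cross=-53.040
  mode - wants cross < 0 → take C=(-0.9460,-7.1940) (cross=-53.040)
ex = (C−B)/|BC| = (-0.0430,-0.9991); ey = (0.9991,-0.0430)
P = B + 2.78·ex + 1.71·ey = (0.9870,-2.0524)

0.99 -2.05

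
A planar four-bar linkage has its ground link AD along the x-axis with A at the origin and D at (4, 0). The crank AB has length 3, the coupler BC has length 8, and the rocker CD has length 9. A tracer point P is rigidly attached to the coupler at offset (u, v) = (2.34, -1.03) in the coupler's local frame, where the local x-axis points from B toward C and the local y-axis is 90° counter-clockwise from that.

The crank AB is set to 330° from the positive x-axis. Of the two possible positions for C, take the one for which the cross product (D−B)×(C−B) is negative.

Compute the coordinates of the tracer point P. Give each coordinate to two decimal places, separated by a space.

2.61 -4.06

A=(0,0), D=(4.00,0)
B = A + 3.00·(cos330°, sin330°) = (2.5981, -1.5000)
|BD| = 2.0531
circle(B,8.00) ∩ circle(D,9.00): a=-3.1134, h=7.3693
  candidates: C₊=(-4.9117,1.2573) cross=15.130; C₋=(5.8561,-8.8065) cross=-15.130
  mode - wants cross < 0 → take C=(5.8561,-8.8065) (cross=-15.130)
ex = (C−B)/|BC| = (0.4073,-0.9133); ey = (0.9133,0.4073)
P = B + 2.34·ex + -1.03·ey = (2.6103,-4.0566)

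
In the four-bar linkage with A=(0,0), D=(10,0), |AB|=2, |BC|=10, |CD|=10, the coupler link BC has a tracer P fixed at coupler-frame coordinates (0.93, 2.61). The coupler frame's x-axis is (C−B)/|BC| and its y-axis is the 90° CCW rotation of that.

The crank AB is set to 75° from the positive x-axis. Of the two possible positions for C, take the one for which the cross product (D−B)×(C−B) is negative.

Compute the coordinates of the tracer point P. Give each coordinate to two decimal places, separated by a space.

A=(0,0), D=(10.00,0)
B = A + 2.00·(cos75°, sin75°) = (0.5176, 1.9319)
|BD| = 9.6772
circle(B,10.00) ∩ circle(D,10.00): a=4.8386, h=8.7515
  candidates: C₊=(7.0059,9.5412) cross=84.689; C₋=(3.5118,-7.6094) cross=-84.689
  mode - wants cross < 0 → take C=(3.5118,-7.6094) (cross=-84.689)
ex = (C−B)/|BC| = (0.2994,-0.9541); ey = (0.9541,0.2994)
P = B + 0.93·ex + 2.61·ey = (3.2864,1.8260)

3.29 1.83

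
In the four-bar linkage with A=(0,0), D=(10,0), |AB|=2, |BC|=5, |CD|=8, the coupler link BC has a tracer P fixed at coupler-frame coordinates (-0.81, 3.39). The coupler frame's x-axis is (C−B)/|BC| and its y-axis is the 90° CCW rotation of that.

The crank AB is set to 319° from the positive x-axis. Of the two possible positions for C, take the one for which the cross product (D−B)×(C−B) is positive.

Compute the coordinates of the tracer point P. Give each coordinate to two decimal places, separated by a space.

A=(0,0), D=(10.00,0)
B = A + 2.00·(cos319°, sin319°) = (1.5094, -1.3121)
|BD| = 8.5914
circle(B,5.00) ∩ circle(D,8.00): a=2.0260, h=4.5712
  candidates: C₊=(2.8135,3.5148) cross=39.272; C₋=(4.2097,-5.5202) cross=-39.272
  mode + wants cross > 0 → take C=(2.8135,3.5148) (cross=39.272)
ex = (C−B)/|BC| = (0.2608,0.9654); ey = (-0.9654,0.2608)
P = B + -0.81·ex + 3.39·ey = (-1.9745,-1.2099)

-1.97 -1.21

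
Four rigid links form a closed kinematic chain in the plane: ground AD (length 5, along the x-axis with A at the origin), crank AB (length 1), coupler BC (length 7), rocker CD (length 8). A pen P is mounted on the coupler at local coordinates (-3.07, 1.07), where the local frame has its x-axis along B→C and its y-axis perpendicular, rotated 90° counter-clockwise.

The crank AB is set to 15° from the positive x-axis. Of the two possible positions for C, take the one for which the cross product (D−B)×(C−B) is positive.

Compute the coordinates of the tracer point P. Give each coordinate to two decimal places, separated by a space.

-0.37 -2.71

A=(0,0), D=(5.00,0)
B = A + 1.00·(cos15°, sin15°) = (0.9659, 0.2588)
|BD| = 4.0424
circle(B,7.00) ∩ circle(D,8.00): a=0.1658, h=6.9980
  candidates: C₊=(1.5795,7.2319) cross=28.289; C₋=(0.6834,-6.7355) cross=-28.289
  mode + wants cross > 0 → take C=(1.5795,7.2319) (cross=28.289)
ex = (C−B)/|BC| = (0.0877,0.9962); ey = (-0.9962,0.0877)
P = B + -3.07·ex + 1.07·ey = (-0.3690,-2.7056)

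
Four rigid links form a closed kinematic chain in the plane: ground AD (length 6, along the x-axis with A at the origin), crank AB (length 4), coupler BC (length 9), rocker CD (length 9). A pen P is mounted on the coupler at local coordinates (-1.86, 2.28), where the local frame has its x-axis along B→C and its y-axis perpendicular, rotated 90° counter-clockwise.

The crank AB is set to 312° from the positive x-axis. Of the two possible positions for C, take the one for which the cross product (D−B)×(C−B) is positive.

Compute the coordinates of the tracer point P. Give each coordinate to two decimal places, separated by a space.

A=(0,0), D=(6.00,0)
B = A + 4.00·(cos312°, sin312°) = (2.6765, -2.9726)
|BD| = 4.4589
circle(B,9.00) ∩ circle(D,9.00): a=2.2294, h=8.7195
  candidates: C₊=(-1.4747,5.0129) cross=38.879; C₋=(10.1512,-7.9854) cross=-38.879
  mode + wants cross > 0 → take C=(-1.4747,5.0129) (cross=38.879)
ex = (C−B)/|BC| = (-0.4612,0.8873); ey = (-0.8873,-0.4612)
P = B + -1.86·ex + 2.28·ey = (1.5115,-5.6745)

1.51 -5.67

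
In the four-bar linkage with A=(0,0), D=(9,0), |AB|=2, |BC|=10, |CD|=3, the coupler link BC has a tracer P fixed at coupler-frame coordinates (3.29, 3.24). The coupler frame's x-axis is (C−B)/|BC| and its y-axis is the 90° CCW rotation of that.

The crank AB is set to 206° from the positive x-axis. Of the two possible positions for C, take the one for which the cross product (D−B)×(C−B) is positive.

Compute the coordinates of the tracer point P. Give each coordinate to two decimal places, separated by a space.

0.15 3.31

A=(0,0), D=(9.00,0)
B = A + 2.00·(cos206°, sin206°) = (-1.7976, -0.8767)
|BD| = 10.8331
circle(B,10.00) ∩ circle(D,3.00): a=9.6166, h=2.7423
  candidates: C₊=(7.5656,2.6348) cross=29.708; C₋=(8.0094,-2.8317) cross=-29.708
  mode + wants cross > 0 → take C=(7.5656,2.6348) (cross=29.708)
ex = (C−B)/|BC| = (0.9363,0.3512); ey = (-0.3512,0.9363)
P = B + 3.29·ex + 3.24·ey = (0.1451,3.3122)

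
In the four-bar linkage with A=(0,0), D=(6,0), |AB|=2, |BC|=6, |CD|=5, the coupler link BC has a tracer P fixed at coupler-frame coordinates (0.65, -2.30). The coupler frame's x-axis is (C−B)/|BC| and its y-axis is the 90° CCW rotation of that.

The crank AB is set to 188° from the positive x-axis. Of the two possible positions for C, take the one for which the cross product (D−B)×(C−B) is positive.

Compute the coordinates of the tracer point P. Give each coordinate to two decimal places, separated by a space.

A=(0,0), D=(6.00,0)
B = A + 2.00·(cos188°, sin188°) = (-1.9805, -0.2783)
|BD| = 7.9854
circle(B,6.00) ∩ circle(D,5.00): a=4.6815, h=3.7529
  candidates: C₊=(2.5673,3.6354) cross=29.968; C₋=(2.8289,-3.8658) cross=-29.968
  mode + wants cross > 0 → take C=(2.5673,3.6354) (cross=29.968)
ex = (C−B)/|BC| = (0.7580,0.6523); ey = (-0.6523,0.7580)
P = B + 0.65·ex + -2.30·ey = (0.0124,-1.5977)

0.01 -1.60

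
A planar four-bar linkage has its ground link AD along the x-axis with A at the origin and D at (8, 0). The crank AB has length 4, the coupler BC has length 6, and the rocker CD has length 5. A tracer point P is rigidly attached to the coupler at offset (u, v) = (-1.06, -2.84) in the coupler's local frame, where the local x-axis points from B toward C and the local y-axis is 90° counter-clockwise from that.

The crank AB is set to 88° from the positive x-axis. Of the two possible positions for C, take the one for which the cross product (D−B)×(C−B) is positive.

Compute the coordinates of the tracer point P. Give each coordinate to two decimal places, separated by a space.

-0.62 1.06

A=(0,0), D=(8.00,0)
B = A + 4.00·(cos88°, sin88°) = (0.1396, 3.9976)
|BD| = 8.8185
circle(B,6.00) ∩ circle(D,5.00): a=5.0330, h=3.2664
  candidates: C₊=(6.1064,4.6276) cross=28.805; C₋=(3.1450,-1.1955) cross=-28.805
  mode + wants cross > 0 → take C=(6.1064,4.6276) (cross=28.805)
ex = (C−B)/|BC| = (0.9945,0.1050); ey = (-0.1050,0.9945)
P = B + -1.06·ex + -2.84·ey = (-0.6163,1.0620)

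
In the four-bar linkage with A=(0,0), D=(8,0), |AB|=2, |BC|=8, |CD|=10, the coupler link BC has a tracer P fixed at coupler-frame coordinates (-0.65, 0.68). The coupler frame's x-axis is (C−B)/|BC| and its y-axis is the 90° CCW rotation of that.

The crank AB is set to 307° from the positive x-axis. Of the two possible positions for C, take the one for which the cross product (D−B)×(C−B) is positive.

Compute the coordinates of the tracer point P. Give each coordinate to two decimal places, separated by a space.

A=(0,0), D=(8.00,0)
B = A + 2.00·(cos307°, sin307°) = (1.2036, -1.5973)
|BD| = 6.9815
circle(B,8.00) ∩ circle(D,10.00): a=0.9125, h=7.9478
  candidates: C₊=(0.2736,6.3485) cross=55.488; C₋=(3.9103,-9.1255) cross=-55.488
  mode + wants cross > 0 → take C=(0.2736,6.3485) (cross=55.488)
ex = (C−B)/|BC| = (-0.1162,0.9932); ey = (-0.9932,-0.1162)
P = B + -0.65·ex + 0.68·ey = (0.6038,-2.3219)

0.60 -2.32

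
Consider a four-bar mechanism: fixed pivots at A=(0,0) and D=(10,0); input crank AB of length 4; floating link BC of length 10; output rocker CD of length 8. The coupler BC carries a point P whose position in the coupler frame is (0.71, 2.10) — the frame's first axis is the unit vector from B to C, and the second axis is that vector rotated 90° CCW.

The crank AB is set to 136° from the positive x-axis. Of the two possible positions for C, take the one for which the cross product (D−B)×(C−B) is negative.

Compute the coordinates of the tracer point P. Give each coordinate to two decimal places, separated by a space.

A=(0,0), D=(10.00,0)
B = A + 4.00·(cos136°, sin136°) = (-2.8774, 2.7786)
|BD| = 13.1737
circle(B,10.00) ∩ circle(D,8.00): a=7.9532, h=6.0619
  candidates: C₊=(6.1755,7.0266) cross=79.857; C₋=(3.6184,-4.8244) cross=-79.857
  mode - wants cross < 0 → take C=(3.6184,-4.8244) (cross=-79.857)
ex = (C−B)/|BC| = (0.6496,-0.7603); ey = (0.7603,0.6496)
P = B + 0.71·ex + 2.10·ey = (-0.8195,3.6029)

-0.82 3.60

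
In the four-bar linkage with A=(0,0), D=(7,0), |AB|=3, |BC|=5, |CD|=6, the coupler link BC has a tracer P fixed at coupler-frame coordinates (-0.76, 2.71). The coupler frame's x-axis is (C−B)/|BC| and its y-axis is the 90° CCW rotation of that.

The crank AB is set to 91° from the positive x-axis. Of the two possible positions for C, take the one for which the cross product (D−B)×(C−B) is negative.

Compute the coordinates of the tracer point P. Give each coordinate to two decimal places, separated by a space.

2.36 4.46

A=(0,0), D=(7.00,0)
B = A + 3.00·(cos91°, sin91°) = (-0.0524, 2.9995)
|BD| = 7.6637
circle(B,5.00) ∩ circle(D,6.00): a=3.1142, h=3.9117
  candidates: C₊=(4.3444,5.3803) cross=29.979; C₋=(1.2824,-1.8190) cross=-29.979
  mode - wants cross < 0 → take C=(1.2824,-1.8190) (cross=-29.979)
ex = (C−B)/|BC| = (0.2669,-0.9637); ey = (0.9637,0.2669)
P = B + -0.76·ex + 2.71·ey = (2.3564,4.4554)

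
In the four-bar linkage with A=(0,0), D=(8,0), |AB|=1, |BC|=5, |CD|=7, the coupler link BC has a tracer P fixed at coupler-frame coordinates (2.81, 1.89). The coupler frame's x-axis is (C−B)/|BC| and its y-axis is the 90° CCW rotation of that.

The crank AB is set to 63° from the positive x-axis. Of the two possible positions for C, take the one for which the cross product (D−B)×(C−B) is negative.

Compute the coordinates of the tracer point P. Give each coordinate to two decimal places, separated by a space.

3.18 -1.12

A=(0,0), D=(8.00,0)
B = A + 1.00·(cos63°, sin63°) = (0.4540, 0.8910)
|BD| = 7.5984
circle(B,5.00) ∩ circle(D,7.00): a=2.2199, h=4.4802
  candidates: C₊=(3.1840,5.0799) cross=34.042; C₋=(2.1333,-3.8186) cross=-34.042
  mode - wants cross < 0 → take C=(2.1333,-3.8186) (cross=-34.042)
ex = (C−B)/|BC| = (0.3359,-0.9419); ey = (0.9419,0.3359)
P = B + 2.81·ex + 1.89·ey = (3.1780,-1.1210)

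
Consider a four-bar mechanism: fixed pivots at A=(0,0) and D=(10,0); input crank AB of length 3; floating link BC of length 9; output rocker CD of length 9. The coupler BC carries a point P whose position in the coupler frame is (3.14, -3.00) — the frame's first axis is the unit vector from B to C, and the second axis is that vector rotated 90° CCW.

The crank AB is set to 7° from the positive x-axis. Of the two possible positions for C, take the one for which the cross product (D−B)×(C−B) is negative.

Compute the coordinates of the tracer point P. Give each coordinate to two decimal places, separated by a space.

1.23 -3.61

A=(0,0), D=(10.00,0)
B = A + 3.00·(cos7°, sin7°) = (2.9776, 0.3656)
|BD| = 7.0319
circle(B,9.00) ∩ circle(D,9.00): a=3.5159, h=8.2848
  candidates: C₊=(6.9196,8.4564) cross=58.258; C₋=(6.0581,-8.0908) cross=-58.258
  mode - wants cross < 0 → take C=(6.0581,-8.0908) (cross=-58.258)
ex = (C−B)/|BC| = (0.3423,-0.9396); ey = (0.9396,0.3423)
P = B + 3.14·ex + -3.00·ey = (1.2336,-3.6116)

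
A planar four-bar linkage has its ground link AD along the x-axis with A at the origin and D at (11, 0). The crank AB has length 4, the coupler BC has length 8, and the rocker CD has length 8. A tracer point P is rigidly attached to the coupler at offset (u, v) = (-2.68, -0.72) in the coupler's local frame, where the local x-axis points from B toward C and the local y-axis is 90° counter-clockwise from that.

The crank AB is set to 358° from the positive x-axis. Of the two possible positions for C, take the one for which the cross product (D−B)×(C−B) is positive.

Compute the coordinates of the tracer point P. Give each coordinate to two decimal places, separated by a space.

A=(0,0), D=(11.00,0)
B = A + 4.00·(cos358°, sin358°) = (3.9976, -0.1396)
|BD| = 7.0038
circle(B,8.00) ∩ circle(D,8.00): a=3.5019, h=7.1928
  candidates: C₊=(7.3554,7.1216) cross=50.377; C₋=(7.6421,-7.2612) cross=-50.377
  mode + wants cross > 0 → take C=(7.3554,7.1216) (cross=50.377)
ex = (C−B)/|BC| = (0.4197,0.9076); ey = (-0.9076,0.4197)
P = B + -2.68·ex + -0.72·ey = (3.5262,-2.8743)

3.53 -2.87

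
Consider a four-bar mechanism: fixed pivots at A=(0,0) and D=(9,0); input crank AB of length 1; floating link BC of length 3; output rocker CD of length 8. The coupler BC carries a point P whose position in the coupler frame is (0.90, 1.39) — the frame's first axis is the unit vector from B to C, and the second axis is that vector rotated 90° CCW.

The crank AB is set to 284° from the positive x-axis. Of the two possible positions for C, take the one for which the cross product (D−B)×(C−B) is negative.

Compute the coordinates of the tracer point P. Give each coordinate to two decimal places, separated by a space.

1.90 -1.01

A=(0,0), D=(9.00,0)
B = A + 1.00·(cos284°, sin284°) = (0.2419, -0.9703)
|BD| = 8.8117
circle(B,3.00) ∩ circle(D,8.00): a=1.2850, h=2.7109
  candidates: C₊=(1.2206,1.8656) cross=23.887; C₋=(1.8176,-3.5232) cross=-23.887
  mode - wants cross < 0 → take C=(1.8176,-3.5232) (cross=-23.887)
ex = (C−B)/|BC| = (0.5252,-0.8510); ey = (0.8510,0.5252)
P = B + 0.90·ex + 1.39·ey = (1.8975,-1.0061)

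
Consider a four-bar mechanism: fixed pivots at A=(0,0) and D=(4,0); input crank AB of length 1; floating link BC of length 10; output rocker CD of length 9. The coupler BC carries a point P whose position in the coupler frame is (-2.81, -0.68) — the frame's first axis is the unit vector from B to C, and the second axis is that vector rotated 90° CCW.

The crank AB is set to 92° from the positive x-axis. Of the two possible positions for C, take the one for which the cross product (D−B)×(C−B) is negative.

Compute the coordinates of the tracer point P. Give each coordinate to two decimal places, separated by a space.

A=(0,0), D=(4.00,0)
B = A + 1.00·(cos92°, sin92°) = (-0.0349, 0.9994)
|BD| = 4.1568
circle(B,10.00) ∩ circle(D,9.00): a=4.3638, h=8.9976
  candidates: C₊=(6.3641,8.6839) cross=37.402; C₋=(2.0377,-8.7835) cross=-37.402
  mode - wants cross < 0 → take C=(2.0377,-8.7835) (cross=-37.402)
ex = (C−B)/|BC| = (0.2073,-0.9783); ey = (0.9783,0.2073)
P = B + -2.81·ex + -0.68·ey = (-1.2825,3.6074)

-1.28 3.61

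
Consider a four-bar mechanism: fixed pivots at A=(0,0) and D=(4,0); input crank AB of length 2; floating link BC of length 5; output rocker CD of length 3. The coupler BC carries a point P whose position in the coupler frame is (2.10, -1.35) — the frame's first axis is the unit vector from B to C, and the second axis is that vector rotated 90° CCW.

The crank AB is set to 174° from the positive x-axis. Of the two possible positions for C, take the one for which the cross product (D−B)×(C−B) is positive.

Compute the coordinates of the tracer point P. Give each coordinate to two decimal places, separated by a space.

A=(0,0), D=(4.00,0)
B = A + 2.00·(cos174°, sin174°) = (-1.9890, 0.2091)
|BD| = 5.9927
circle(B,5.00) ∩ circle(D,3.00): a=4.3313, h=2.4980
  candidates: C₊=(2.4268,2.5544) cross=14.969; C₋=(2.2525,-2.4385) cross=-14.969
  mode + wants cross > 0 → take C=(2.4268,2.5544) (cross=14.969)
ex = (C−B)/|BC| = (0.8832,0.4691); ey = (-0.4691,0.8832)
P = B + 2.10·ex + -1.35·ey = (0.4988,0.0018)

0.50 0.00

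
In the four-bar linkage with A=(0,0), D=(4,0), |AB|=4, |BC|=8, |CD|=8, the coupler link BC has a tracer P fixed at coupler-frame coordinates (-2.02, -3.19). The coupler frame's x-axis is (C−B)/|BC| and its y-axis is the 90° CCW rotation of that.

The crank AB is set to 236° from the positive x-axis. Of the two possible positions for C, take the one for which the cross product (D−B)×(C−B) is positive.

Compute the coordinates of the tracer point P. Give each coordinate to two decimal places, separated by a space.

A=(0,0), D=(4.00,0)
B = A + 4.00·(cos236°, sin236°) = (-2.2368, -3.3162)
|BD| = 7.0636
circle(B,8.00) ∩ circle(D,8.00): a=3.5318, h=7.1782
  candidates: C₊=(-2.4883,4.6799) cross=50.704; C₋=(4.2516,-7.9960) cross=-50.704
  mode + wants cross > 0 → take C=(-2.4883,4.6799) (cross=50.704)
ex = (C−B)/|BC| = (-0.0314,0.9995); ey = (-0.9995,-0.0314)
P = B + -2.02·ex + -3.19·ey = (1.0152,-5.2348)

1.02 -5.23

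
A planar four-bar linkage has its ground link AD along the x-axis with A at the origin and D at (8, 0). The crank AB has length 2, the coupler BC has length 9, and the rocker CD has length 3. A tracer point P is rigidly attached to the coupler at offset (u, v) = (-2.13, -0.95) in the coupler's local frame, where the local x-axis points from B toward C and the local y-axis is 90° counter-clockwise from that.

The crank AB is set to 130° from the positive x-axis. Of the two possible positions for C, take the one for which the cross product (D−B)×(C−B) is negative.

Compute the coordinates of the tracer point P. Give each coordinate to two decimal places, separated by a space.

A=(0,0), D=(8.00,0)
B = A + 2.00·(cos130°, sin130°) = (-1.2856, 1.5321)
|BD| = 9.4111
circle(B,9.00) ∩ circle(D,3.00): a=8.5308, h=2.8679
  candidates: C₊=(7.5983,2.9730) cross=26.991; C₋=(6.6646,-2.6864) cross=-26.991
  mode - wants cross < 0 → take C=(6.6646,-2.6864) (cross=-26.991)
ex = (C−B)/|BC| = (0.8833,-0.4687); ey = (0.4687,0.8833)
P = B + -2.13·ex + -0.95·ey = (-3.6124,1.6913)

-3.61 1.69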